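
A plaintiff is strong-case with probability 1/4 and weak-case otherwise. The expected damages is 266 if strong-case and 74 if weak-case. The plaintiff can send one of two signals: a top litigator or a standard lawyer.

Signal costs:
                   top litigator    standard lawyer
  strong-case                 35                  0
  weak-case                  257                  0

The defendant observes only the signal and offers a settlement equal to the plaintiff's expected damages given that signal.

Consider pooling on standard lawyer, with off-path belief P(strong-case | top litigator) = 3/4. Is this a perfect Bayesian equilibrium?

No

At the pooled signal (standard lawyer) the defendant holds the prior 1/4 and pays 1/4·266 + 3/4·74 = 122. Off-path (top litigator) belief 3/4 gives 3/4·266 + 1/4·74 = 218.
Strong-case: standard lawyer gives 122 − 0 = 122; top litigator gives 218 − 35 = 183. Deviates. ✗
Weak-case: standard lawyer gives 122 − 0 = 122; top litigator gives 218 − 257 = -39. Stays. ✓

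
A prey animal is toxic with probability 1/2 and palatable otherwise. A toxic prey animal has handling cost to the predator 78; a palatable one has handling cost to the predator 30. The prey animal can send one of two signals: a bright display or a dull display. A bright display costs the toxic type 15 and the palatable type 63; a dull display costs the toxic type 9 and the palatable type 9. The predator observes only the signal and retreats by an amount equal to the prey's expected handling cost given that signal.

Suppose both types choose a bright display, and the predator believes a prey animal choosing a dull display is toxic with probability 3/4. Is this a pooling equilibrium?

No

At the pooled signal (bright display) the predator holds the prior 1/2 and pays 1/2·78 + 1/2·30 = 54. Off-path (dull display) belief 3/4 gives 3/4·78 + 1/4·30 = 66.
Toxic: bright display gives 54 − 15 = 39; dull display gives 66 − 9 = 57. Deviates. ✗
Palatable: bright display gives 54 − 63 = -9; dull display gives 66 − 9 = 57. Deviates. ✗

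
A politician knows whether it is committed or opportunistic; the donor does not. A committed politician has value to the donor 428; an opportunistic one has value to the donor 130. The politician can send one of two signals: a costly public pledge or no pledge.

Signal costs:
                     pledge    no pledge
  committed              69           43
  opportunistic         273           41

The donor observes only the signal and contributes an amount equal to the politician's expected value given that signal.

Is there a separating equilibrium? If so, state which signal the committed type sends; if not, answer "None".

None

Try committed → pledge, opportunistic → no pledge:
  If types separate, pledge earns payment 428 and no pledge earns 130.
  Committed: pledge gives 428 − 69 = 359; no pledge gives 130 − 43 = 87. No deviation. ✓
  Opportunistic: no pledge gives 130 − 41 = 89; pledge gives 428 − 273 = 155. Would deviate. ✗
Try committed → no pledge, opportunistic → pledge:
  If types separate, no pledge earns payment 428 and pledge earns 130.
  Committed: no pledge gives 428 − 43 = 385; pledge gives 130 − 69 = 61. No deviation. ✓
  Opportunistic: pledge gives 130 − 273 = -143; no pledge gives 428 − 41 = 387. Would deviate. ✗
Neither assignment is incentive-compatible.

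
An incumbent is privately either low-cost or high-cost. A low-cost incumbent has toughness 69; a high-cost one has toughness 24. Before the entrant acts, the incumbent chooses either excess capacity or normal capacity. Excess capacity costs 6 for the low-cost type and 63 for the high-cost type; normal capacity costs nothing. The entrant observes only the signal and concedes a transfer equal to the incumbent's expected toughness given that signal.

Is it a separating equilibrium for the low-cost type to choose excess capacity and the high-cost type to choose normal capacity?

Yes

Under separation the entrant infers type exactly: excess capacity → low-cost (pays 69), normal capacity → high-cost (pays 24).
Low-cost: excess capacity gives 69 − 6 = 63; normal capacity gives 24 − 0 = 24. No deviation. ✓
High-cost: normal capacity gives 24 − 0 = 24; excess capacity gives 69 − 63 = 6. No deviation. ✓
Both incentive constraints hold.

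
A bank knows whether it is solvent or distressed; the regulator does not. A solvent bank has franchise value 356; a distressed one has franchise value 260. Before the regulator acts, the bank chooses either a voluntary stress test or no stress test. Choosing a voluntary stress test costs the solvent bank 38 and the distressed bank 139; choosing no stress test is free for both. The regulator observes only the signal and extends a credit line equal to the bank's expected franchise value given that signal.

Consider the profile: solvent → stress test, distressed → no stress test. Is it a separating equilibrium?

If types separate, stress test earns payment 356 and no stress test earns 260.
Solvent: stress test gives 356 − 38 = 318; no stress test gives 260 − 0 = 260. No deviation. ✓
Distressed: no stress test gives 260 − 0 = 260; stress test gives 356 − 139 = 217. No deviation. ✓
Both incentive constraints hold.

Yes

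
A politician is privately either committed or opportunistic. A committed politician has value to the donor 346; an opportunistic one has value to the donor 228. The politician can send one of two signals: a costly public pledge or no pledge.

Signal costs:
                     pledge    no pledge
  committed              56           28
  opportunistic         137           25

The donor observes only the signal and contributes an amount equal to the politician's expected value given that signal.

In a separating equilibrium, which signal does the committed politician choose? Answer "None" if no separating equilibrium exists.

Try committed → pledge, opportunistic → no pledge:
  Under separation the donor infers type exactly: pledge → committed (pays 346), no pledge → opportunistic (pays 228).
  Committed: pledge gives 346 − 56 = 290; no pledge gives 228 − 28 = 200. No deviation. ✓
  Opportunistic: no pledge gives 228 − 25 = 203; pledge gives 346 − 137 = 209. Would deviate. ✗
Try committed → no pledge, opportunistic → pledge:
  Under separation the donor infers type exactly: no pledge → committed (pays 346), pledge → opportunistic (pays 228).
  Committed: no pledge gives 346 − 28 = 318; pledge gives 228 − 56 = 172. No deviation. ✓
  Opportunistic: pledge gives 228 − 137 = 91; no pledge gives 346 − 25 = 321. Would deviate. ✗
Neither assignment is incentive-compatible.

None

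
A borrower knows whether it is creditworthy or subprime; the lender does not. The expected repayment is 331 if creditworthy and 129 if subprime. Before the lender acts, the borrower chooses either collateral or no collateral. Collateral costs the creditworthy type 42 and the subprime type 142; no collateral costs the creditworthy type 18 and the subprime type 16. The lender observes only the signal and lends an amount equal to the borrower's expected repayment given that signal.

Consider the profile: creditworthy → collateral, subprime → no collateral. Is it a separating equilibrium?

No

If types separate, collateral earns payment 331 and no collateral earns 129.
Creditworthy: collateral gives 331 − 42 = 289; no collateral gives 129 − 18 = 111. No deviation. ✓
Subprime: no collateral gives 129 − 16 = 113; collateral gives 331 − 142 = 189. Would deviate. ✗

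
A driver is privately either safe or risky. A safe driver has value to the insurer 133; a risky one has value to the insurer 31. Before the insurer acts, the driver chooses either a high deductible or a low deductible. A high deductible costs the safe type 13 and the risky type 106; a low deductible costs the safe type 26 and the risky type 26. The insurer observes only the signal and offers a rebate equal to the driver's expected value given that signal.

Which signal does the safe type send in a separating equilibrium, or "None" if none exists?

None

Try safe → high deductible, risky → low deductible:
  Under separation the insurer infers type exactly: high deductible → safe (pays 133), low deductible → risky (pays 31).
  Safe: high deductible gives 133 − 13 = 120; low deductible gives 31 − 26 = 5. No deviation. ✓
  Risky: low deductible gives 31 − 26 = 5; high deductible gives 133 − 106 = 27. Would deviate. ✗
Try safe → low deductible, risky → high deductible:
  Under separation the insurer infers type exactly: low deductible → safe (pays 133), high deductible → risky (pays 31).
  Safe: low deductible gives 133 − 26 = 107; high deductible gives 31 − 13 = 18. No deviation. ✓
  Risky: high deductible gives 31 − 106 = -75; low deductible gives 133 − 26 = 107. Would deviate. ✗
Neither assignment is incentive-compatible.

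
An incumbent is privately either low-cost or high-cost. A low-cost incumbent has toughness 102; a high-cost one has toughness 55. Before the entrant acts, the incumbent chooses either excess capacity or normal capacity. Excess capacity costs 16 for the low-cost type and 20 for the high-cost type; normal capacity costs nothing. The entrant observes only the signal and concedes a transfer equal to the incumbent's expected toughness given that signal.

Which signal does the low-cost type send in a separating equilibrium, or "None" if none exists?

Try low-cost → excess capacity, high-cost → normal capacity:
  If types separate, excess capacity earns payment 102 and normal capacity earns 55.
  Low-cost: excess capacity gives 102 − 16 = 86; normal capacity gives 55 − 0 = 55. No deviation. ✓
  High-cost: normal capacity gives 55 − 0 = 55; excess capacity gives 102 − 20 = 82. Would deviate. ✗
Try low-cost → normal capacity, high-cost → excess capacity:
  If types separate, normal capacity earns payment 102 and excess capacity earns 55.
  Low-cost: normal capacity gives 102 − 0 = 102; excess capacity gives 55 − 16 = 39. No deviation. ✓
  High-cost: excess capacity gives 55 − 20 = 35; normal capacity gives 102 − 0 = 102. Would deviate. ✗
Neither assignment is incentive-compatible.

None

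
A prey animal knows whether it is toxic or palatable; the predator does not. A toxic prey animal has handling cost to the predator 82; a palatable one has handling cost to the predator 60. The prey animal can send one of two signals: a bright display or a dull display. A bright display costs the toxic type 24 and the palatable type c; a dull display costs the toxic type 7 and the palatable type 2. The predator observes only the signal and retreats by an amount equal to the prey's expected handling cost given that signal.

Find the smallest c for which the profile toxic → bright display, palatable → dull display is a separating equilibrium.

24

Under separation: bright display → toxic (pays 82); dull display → palatable (pays 60).
Toxic: 82 − 24 = 58 ≥ 60 − 7 = 53. Holds regardless of c. ✓
Palatable: 60 − 2 ≥ 82 − c, so c ≥ 82 − 58 = 24.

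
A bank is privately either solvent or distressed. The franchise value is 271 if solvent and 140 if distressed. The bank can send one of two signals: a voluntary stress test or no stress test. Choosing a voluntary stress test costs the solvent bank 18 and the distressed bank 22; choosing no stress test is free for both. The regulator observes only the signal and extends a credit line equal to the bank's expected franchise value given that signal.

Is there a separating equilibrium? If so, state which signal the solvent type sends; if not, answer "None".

Try solvent → stress test, distressed → no stress test:
  Under separation the regulator infers type exactly: stress test → solvent (pays 271), no stress test → distressed (pays 140).
  Solvent: stress test gives 271 − 18 = 253; no stress test gives 140 − 0 = 140. No deviation. ✓
  Distressed: no stress test gives 140 − 0 = 140; stress test gives 271 − 22 = 249. Would deviate. ✗
Try solvent → no stress test, distressed → stress test:
  Under separation the regulator infers type exactly: no stress test → solvent (pays 271), stress test → distressed (pays 140).
  Solvent: no stress test gives 271 − 0 = 271; stress test gives 140 − 18 = 122. No deviation. ✓
  Distressed: stress test gives 140 − 22 = 118; no stress test gives 271 − 0 = 271. Would deviate. ✗
Neither assignment is incentive-compatible.

None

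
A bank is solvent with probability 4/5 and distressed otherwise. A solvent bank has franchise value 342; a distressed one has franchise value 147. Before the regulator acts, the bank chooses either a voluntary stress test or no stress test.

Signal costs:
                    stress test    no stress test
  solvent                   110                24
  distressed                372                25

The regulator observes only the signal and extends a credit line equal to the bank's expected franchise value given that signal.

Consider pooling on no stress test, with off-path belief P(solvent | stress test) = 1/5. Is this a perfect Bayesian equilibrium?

Yes

At the pooled signal (no stress test) the regulator holds the prior 4/5 and pays 4/5·342 + 1/5·147 = 303. Off-path (stress test) belief 1/5 gives 1/5·342 + 4/5·147 = 186.
Solvent: no stress test gives 303 − 24 = 279; stress test gives 186 − 110 = 76. Stays. ✓
Distressed: no stress test gives 303 − 25 = 278; stress test gives 186 − 372 = -186. Stays. ✓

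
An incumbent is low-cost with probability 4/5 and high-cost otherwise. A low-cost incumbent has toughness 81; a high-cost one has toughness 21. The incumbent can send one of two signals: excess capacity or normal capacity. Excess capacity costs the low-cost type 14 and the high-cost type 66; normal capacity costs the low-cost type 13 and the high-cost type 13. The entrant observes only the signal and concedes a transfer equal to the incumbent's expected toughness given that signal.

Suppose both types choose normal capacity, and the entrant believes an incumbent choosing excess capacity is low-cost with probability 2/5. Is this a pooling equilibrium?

Yes

On the equilibrium path (normal capacity) the entrant holds the prior 4/5 and pays 4/5·81 + 1/5·21 = 69. Off-path (excess capacity) belief 2/5 gives 2/5·81 + 3/5·21 = 45.
Low-cost: normal capacity gives 69 − 13 = 56; excess capacity gives 45 − 14 = 31. Stays. ✓
High-cost: normal capacity gives 69 − 13 = 56; excess capacity gives 45 − 66 = -21. Stays. ✓
Beliefs are Bayes-consistent on-path and both types best-respond.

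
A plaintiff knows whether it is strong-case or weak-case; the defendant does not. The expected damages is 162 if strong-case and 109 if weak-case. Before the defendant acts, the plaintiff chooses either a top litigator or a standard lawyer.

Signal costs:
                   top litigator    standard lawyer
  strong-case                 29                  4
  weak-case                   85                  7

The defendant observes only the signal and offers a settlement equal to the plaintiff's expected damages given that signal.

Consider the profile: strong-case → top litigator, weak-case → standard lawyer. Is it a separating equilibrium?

If types separate, top litigator earns payment 162 and standard lawyer earns 109.
Strong-case: top litigator gives 162 − 29 = 133; standard lawyer gives 109 − 4 = 105. No deviation. ✓
Weak-case: standard lawyer gives 109 − 7 = 102; top litigator gives 162 − 85 = 77. No deviation. ✓
Both incentive constraints hold.

Yes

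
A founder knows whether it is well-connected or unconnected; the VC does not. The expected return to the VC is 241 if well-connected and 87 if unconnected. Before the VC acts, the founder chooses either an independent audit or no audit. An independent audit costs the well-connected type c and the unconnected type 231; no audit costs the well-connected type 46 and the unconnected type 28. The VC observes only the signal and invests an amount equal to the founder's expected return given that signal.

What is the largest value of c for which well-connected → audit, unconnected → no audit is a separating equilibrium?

200

Under separation: audit → well-connected (pays 241); no audit → unconnected (pays 87).
Unconnected: 87 − 28 = 59 ≥ 241 − 231 = 10. Holds regardless of c. ✓
Well-connected: 241 − c ≥ 87 − 46, so c ≤ 241 − 41 = 200.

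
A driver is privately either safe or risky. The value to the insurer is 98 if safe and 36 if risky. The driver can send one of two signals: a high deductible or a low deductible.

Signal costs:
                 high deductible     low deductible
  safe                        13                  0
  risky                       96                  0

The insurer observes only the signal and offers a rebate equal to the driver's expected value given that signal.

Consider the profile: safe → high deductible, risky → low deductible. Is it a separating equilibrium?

Under separation the insurer infers type exactly: high deductible → safe (pays 98), low deductible → risky (pays 36).
Safe: high deductible gives 98 − 13 = 85; low deductible gives 36 − 0 = 36. No deviation. ✓
Risky: low deductible gives 36 − 0 = 36; high deductible gives 98 − 96 = 2. No deviation. ✓
Neither type gains from mimicking the other.

Yes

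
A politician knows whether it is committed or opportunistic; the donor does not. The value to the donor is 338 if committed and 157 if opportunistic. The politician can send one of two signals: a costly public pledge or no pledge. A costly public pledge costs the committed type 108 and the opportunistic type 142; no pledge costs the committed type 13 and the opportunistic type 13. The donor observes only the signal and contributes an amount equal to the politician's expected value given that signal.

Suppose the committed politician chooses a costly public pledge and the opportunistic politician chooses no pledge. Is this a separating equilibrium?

No

If types separate, pledge earns payment 338 and no pledge earns 157.
Committed: pledge gives 338 − 108 = 230; no pledge gives 157 − 13 = 144. No deviation. ✓
Opportunistic: no pledge gives 157 − 13 = 144; pledge gives 338 − 142 = 196. Would deviate. ✗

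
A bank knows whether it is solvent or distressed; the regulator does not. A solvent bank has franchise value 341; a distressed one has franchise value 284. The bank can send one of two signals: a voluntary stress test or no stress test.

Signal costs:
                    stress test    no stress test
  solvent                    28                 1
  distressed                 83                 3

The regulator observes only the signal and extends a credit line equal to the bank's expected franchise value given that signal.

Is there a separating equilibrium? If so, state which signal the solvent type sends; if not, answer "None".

Try solvent → stress test, distressed → no stress test:
  If types separate, stress test earns payment 341 and no stress test earns 284.
  Solvent: stress test gives 341 − 28 = 313; no stress test gives 284 − 1 = 283. No deviation. ✓
  Distressed: no stress test gives 284 − 3 = 281; stress test gives 341 − 83 = 258. No deviation. ✓
Both hold — the solvent type sends stress test.

stress test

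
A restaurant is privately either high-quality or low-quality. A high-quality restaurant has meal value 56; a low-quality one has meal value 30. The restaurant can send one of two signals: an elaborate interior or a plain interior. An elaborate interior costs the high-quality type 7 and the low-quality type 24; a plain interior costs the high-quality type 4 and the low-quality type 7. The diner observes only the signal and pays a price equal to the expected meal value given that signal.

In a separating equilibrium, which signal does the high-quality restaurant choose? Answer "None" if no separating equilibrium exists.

None

Try high-quality → elaborate interior, low-quality → plain interior:
  If types separate, elaborate interior earns payment 56 and plain interior earns 30.
  High-quality: elaborate interior gives 56 − 7 = 49; plain interior gives 30 − 4 = 26. No deviation. ✓
  Low-quality: plain interior gives 30 − 7 = 23; elaborate interior gives 56 − 24 = 32. Would deviate. ✗
Try high-quality → plain interior, low-quality → elaborate interior:
  If types separate, plain interior earns payment 56 and elaborate interior earns 30.
  High-quality: plain interior gives 56 − 4 = 52; elaborate interior gives 30 − 7 = 23. No deviation. ✓
  Low-quality: elaborate interior gives 30 − 24 = 6; plain interior gives 56 − 7 = 49. Would deviate. ✗
Neither assignment is incentive-compatible.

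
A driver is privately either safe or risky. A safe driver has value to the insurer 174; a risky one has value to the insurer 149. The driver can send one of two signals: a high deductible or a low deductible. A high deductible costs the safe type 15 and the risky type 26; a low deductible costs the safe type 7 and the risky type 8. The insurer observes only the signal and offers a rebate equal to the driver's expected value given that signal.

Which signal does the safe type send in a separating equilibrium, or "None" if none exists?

None

Try safe → high deductible, risky → low deductible:
  If types separate, high deductible earns payment 174 and low deductible earns 149.
  Safe: high deductible gives 174 − 15 = 159; low deductible gives 149 − 7 = 142. No deviation. ✓
  Risky: low deductible gives 149 − 8 = 141; high deductible gives 174 − 26 = 148. Would deviate. ✗
Try safe → low deductible, risky → high deductible:
  If types separate, low deductible earns payment 174 and high deductible earns 149.
  Safe: low deductible gives 174 − 7 = 167; high deductible gives 149 − 15 = 134. No deviation. ✓
  Risky: high deductible gives 149 − 26 = 123; low deductible gives 174 − 8 = 166. Would deviate. ✗
Neither assignment is incentive-compatible.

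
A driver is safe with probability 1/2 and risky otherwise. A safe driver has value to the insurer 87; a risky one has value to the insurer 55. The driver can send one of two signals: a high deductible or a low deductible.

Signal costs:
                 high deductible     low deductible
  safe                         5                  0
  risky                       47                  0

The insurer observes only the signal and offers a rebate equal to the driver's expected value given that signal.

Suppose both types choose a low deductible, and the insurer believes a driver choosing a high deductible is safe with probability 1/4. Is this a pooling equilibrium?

Yes

At the pooled signal (low deductible) the insurer holds the prior 1/2 and pays 1/2·87 + 1/2·55 = 71. Off-path (high deductible) belief 1/4 gives 1/4·87 + 3/4·55 = 63.
Safe: low deductible gives 71 − 0 = 71; high deductible gives 63 − 5 = 58. Stays. ✓
Risky: low deductible gives 71 − 0 = 71; high deductible gives 63 − 47 = 16. Stays. ✓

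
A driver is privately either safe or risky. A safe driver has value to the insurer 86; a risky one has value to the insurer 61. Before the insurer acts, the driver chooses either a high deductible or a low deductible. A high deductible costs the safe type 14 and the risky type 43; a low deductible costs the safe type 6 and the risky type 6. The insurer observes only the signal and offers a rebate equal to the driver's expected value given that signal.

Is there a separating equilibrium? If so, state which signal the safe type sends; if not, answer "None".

Try safe → high deductible, risky → low deductible:
  If types separate, high deductible earns payment 86 and low deductible earns 61.
  Safe: high deductible gives 86 − 14 = 72; low deductible gives 61 − 6 = 55. No deviation. ✓
  Risky: low deductible gives 61 − 6 = 55; high deductible gives 86 − 43 = 43. No deviation. ✓
Both hold — the safe type sends high deductible.

high deductible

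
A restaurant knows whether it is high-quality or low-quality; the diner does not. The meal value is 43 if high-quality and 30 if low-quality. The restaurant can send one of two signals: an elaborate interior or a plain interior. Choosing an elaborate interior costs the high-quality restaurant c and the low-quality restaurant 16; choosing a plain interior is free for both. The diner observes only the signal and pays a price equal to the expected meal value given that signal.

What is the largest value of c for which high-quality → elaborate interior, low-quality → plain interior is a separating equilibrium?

Under separation: elaborate interior → high-quality (pays 43); plain interior → low-quality (pays 30).
Low-quality: 30 − 0 = 30 ≥ 43 − 16 = 27. Holds regardless of c. ✓
High-quality: 43 − c ≥ 30 − 0, so c ≤ 43 − 30 = 13.

13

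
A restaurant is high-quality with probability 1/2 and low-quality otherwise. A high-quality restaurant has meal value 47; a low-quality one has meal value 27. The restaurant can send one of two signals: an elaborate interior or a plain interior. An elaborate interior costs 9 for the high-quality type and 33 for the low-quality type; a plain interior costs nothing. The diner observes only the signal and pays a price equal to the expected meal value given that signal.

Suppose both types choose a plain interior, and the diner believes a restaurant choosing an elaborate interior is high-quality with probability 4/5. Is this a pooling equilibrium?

At the pooled signal (plain interior) the diner holds the prior 1/2 and pays 1/2·47 + 1/2·27 = 37. Off-path (elaborate interior) belief 4/5 gives 4/5·47 + 1/5·27 = 43.
High-quality: plain interior gives 37 − 0 = 37; elaborate interior gives 43 − 9 = 34. Stays. ✓
Low-quality: plain interior gives 37 − 0 = 37; elaborate interior gives 43 − 33 = 10. Stays. ✓

Yes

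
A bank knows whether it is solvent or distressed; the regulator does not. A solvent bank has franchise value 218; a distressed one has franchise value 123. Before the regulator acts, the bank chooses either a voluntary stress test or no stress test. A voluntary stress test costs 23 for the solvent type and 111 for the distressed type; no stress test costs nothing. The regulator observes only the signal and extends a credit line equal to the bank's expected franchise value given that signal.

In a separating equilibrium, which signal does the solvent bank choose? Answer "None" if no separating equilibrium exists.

Try solvent → stress test, distressed → no stress test:
  Under separation the regulator infers type exactly: stress test → solvent (pays 218), no stress test → distressed (pays 123).
  Solvent: stress test gives 218 − 23 = 195; no stress test gives 123 − 0 = 123. No deviation. ✓
  Distressed: no stress test gives 123 − 0 = 123; stress test gives 218 − 111 = 107. No deviation. ✓
Both hold — the solvent type sends stress test.

stress test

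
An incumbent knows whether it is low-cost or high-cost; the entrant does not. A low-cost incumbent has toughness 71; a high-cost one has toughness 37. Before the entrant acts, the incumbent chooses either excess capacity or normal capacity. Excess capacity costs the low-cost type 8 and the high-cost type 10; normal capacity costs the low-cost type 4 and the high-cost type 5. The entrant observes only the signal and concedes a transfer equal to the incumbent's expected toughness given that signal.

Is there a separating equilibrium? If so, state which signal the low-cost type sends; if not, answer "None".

None

Try low-cost → excess capacity, high-cost → normal capacity:
  Under separation the entrant infers type exactly: excess capacity → low-cost (pays 71), normal capacity → high-cost (pays 37).
  Low-cost: excess capacity gives 71 − 8 = 63; normal capacity gives 37 − 4 = 33. No deviation. ✓
  High-cost: normal capacity gives 37 − 5 = 32; excess capacity gives 71 − 10 = 61. Would deviate. ✗
Try low-cost → normal capacity, high-cost → excess capacity:
  Under separation the entrant infers type exactly: normal capacity → low-cost (pays 71), excess capacity → high-cost (pays 37).
  Low-cost: normal capacity gives 71 − 4 = 67; excess capacity gives 37 − 8 = 29. No deviation. ✓
  High-cost: excess capacity gives 37 − 10 = 27; normal capacity gives 71 − 5 = 66. Would deviate. ✗
Neither assignment is incentive-compatible.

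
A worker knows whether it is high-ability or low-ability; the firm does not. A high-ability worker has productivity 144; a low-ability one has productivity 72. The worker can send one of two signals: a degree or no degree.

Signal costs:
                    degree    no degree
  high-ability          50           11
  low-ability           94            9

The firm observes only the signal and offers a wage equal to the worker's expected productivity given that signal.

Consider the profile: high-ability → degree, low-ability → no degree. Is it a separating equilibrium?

Yes

Under separation the firm infers type exactly: degree → high-ability (pays 144), no degree → low-ability (pays 72).
High-ability: degree gives 144 − 50 = 94; no degree gives 72 − 11 = 61. No deviation. ✓
Low-ability: no degree gives 72 − 9 = 63; degree gives 144 − 94 = 50. No deviation. ✓
Neither type gains from mimicking the other.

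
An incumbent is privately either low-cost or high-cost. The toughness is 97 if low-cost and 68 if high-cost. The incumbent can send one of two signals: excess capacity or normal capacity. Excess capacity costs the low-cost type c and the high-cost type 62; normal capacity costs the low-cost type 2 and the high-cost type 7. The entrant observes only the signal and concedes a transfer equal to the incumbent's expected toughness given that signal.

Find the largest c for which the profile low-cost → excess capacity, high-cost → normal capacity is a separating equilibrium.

31

Under separation: excess capacity → low-cost (pays 97); normal capacity → high-cost (pays 68).
High-cost: 68 − 7 = 61 ≥ 97 − 62 = 35. Holds regardless of c. ✓
Low-cost: 97 − c ≥ 68 − 2, so c ≤ 97 − 66 = 31.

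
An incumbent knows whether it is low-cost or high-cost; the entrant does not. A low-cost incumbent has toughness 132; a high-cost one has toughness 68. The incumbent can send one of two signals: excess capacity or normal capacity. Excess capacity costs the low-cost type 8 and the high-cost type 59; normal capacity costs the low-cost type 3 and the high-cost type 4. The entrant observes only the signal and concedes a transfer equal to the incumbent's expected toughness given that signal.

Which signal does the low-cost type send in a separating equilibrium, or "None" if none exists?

Try low-cost → excess capacity, high-cost → normal capacity:
  If types separate, excess capacity earns payment 132 and normal capacity earns 68.
  Low-cost: excess capacity gives 132 − 8 = 124; normal capacity gives 68 − 3 = 65. No deviation. ✓
  High-cost: normal capacity gives 68 − 4 = 64; excess capacity gives 132 − 59 = 73. Would deviate. ✗
Try low-cost → normal capacity, high-cost → excess capacity:
  If types separate, normal capacity earns payment 132 and excess capacity earns 68.
  Low-cost: normal capacity gives 132 − 3 = 129; excess capacity gives 68 − 8 = 60. No deviation. ✓
  High-cost: excess capacity gives 68 − 59 = 9; normal capacity gives 132 − 4 = 128. Would deviate. ✗
Neither assignment is incentive-compatible.

None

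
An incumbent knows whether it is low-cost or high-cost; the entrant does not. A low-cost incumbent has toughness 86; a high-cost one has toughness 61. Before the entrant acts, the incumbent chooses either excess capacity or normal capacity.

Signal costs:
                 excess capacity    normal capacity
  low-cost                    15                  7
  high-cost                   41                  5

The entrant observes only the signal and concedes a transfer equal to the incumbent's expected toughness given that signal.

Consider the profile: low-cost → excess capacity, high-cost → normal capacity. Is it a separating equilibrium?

Under separation the entrant infers type exactly: excess capacity → low-cost (pays 86), normal capacity → high-cost (pays 61).
Low-cost: excess capacity gives 86 − 15 = 71; normal capacity gives 61 − 7 = 54. No deviation. ✓
High-cost: normal capacity gives 61 − 5 = 56; excess capacity gives 86 − 41 = 45. No deviation. ✓
Neither type gains from mimicking the other.

Yes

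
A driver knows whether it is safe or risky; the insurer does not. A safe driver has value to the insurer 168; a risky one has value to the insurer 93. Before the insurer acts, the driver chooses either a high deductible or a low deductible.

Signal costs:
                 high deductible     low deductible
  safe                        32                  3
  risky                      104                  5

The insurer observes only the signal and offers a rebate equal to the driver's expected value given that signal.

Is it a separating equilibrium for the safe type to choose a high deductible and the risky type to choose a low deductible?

Yes

Under separation the insurer infers type exactly: high deductible → safe (pays 168), low deductible → risky (pays 93).
Safe: high deductible gives 168 − 32 = 136; low deductible gives 93 − 3 = 90. No deviation. ✓
Risky: low deductible gives 93 − 5 = 88; high deductible gives 168 − 104 = 64. No deviation. ✓
Both incentive constraints hold.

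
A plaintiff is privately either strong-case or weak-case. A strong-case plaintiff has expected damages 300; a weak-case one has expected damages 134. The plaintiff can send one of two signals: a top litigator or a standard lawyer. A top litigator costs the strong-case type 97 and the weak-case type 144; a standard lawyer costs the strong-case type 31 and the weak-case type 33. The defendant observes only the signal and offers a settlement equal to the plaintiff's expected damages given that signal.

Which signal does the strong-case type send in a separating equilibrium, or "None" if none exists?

Try strong-case → top litigator, weak-case → standard lawyer:
  Under separation the defendant infers type exactly: top litigator → strong-case (pays 300), standard lawyer → weak-case (pays 134).
  Strong-case: top litigator gives 300 − 97 = 203; standard lawyer gives 134 − 31 = 103. No deviation. ✓
  Weak-case: standard lawyer gives 134 − 33 = 101; top litigator gives 300 − 144 = 156. Would deviate. ✗
Try strong-case → standard lawyer, weak-case → top litigator:
  Under separation the defendant infers type exactly: standard lawyer → strong-case (pays 300), top litigator → weak-case (pays 134).
  Strong-case: standard lawyer gives 300 − 31 = 269; top litigator gives 134 − 97 = 37. No deviation. ✓
  Weak-case: top litigator gives 134 − 144 = -10; standard lawyer gives 300 − 33 = 267. Would deviate. ✗
Neither assignment is incentive-compatible.

None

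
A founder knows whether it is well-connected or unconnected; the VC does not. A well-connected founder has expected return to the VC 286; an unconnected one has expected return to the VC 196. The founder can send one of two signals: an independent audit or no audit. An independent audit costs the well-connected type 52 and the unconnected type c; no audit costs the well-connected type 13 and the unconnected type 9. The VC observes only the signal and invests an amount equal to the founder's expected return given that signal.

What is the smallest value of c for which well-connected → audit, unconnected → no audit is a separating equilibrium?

99

Under separation: audit → well-connected (pays 286); no audit → unconnected (pays 196).
Well-connected: 286 − 52 = 234 ≥ 196 − 13 = 183. Holds regardless of c. ✓
Unconnected: 196 − 9 ≥ 286 − c, so c ≥ 286 − 187 = 99.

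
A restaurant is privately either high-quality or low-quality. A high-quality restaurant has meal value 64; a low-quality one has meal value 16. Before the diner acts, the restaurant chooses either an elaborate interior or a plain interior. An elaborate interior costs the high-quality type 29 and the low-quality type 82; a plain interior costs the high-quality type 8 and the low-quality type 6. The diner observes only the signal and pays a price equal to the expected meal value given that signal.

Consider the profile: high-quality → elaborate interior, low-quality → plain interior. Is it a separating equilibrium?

Yes

If types separate, elaborate interior earns payment 64 and plain interior earns 16.
High-quality: elaborate interior gives 64 − 29 = 35; plain interior gives 16 − 8 = 8. No deviation. ✓
Low-quality: plain interior gives 16 − 6 = 10; elaborate interior gives 64 − 82 = -18. No deviation. ✓
Neither type gains from mimicking the other.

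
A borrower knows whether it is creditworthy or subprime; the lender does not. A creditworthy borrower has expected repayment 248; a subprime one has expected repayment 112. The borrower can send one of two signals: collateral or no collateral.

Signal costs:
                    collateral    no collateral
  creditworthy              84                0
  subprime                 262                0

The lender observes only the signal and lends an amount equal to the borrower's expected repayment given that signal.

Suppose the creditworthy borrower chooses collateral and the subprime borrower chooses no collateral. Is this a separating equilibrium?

Yes

If types separate, collateral earns payment 248 and no collateral earns 112.
Creditworthy: collateral gives 248 − 84 = 164; no collateral gives 112 − 0 = 112. No deviation. ✓
Subprime: no collateral gives 112 − 0 = 112; collateral gives 248 − 262 = -14. No deviation. ✓
Both incentive constraints hold.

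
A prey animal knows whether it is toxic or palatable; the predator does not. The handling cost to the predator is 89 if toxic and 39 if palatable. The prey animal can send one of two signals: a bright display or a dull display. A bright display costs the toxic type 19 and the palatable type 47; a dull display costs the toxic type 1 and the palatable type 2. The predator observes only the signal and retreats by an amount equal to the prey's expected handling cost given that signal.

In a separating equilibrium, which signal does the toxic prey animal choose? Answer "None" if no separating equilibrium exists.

Try toxic → bright display, palatable → dull display:
  If types separate, bright display earns payment 89 and dull display earns 39.
  Toxic: bright display gives 89 − 19 = 70; dull display gives 39 − 1 = 38. No deviation. ✓
  Palatable: dull display gives 39 − 2 = 37; bright display gives 89 − 47 = 42. Would deviate. ✗
Try toxic → dull display, palatable → bright display:
  If types separate, dull display earns payment 89 and bright display earns 39.
  Toxic: dull display gives 89 − 1 = 88; bright display gives 39 − 19 = 20. No deviation. ✓
  Palatable: bright display gives 39 − 47 = -8; dull display gives 89 − 2 = 87. Would deviate. ✗
Neither assignment is incentive-compatible.

None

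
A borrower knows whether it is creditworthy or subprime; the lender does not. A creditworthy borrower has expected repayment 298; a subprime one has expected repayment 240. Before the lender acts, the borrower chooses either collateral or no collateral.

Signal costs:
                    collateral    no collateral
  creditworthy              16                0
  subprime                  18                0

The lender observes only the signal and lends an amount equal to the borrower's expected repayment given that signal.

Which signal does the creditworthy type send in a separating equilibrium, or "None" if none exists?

Try creditworthy → collateral, subprime → no collateral:
  If types separate, collateral earns payment 298 and no collateral earns 240.
  Creditworthy: collateral gives 298 − 16 = 282; no collateral gives 240 − 0 = 240. No deviation. ✓
  Subprime: no collateral gives 240 − 0 = 240; collateral gives 298 − 18 = 280. Would deviate. ✗
Try creditworthy → no collateral, subprime → collateral:
  If types separate, no collateral earns payment 298 and collateral earns 240.
  Creditworthy: no collateral gives 298 − 0 = 298; collateral gives 240 − 16 = 224. No deviation. ✓
  Subprime: collateral gives 240 − 18 = 222; no collateral gives 298 − 0 = 298. Would deviate. ✗
Neither assignment is incentive-compatible.

None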